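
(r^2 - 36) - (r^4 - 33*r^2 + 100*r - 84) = -r^4 + 34*r^2 - 100*r + 48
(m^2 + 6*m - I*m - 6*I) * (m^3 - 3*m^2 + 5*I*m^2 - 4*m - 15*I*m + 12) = m^5 + 3*m^4 + 4*I*m^4 - 17*m^3 + 12*I*m^3 + 3*m^2 - 68*I*m^2 - 18*m + 12*I*m - 72*I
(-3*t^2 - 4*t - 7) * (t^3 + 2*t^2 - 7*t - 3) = -3*t^5 - 10*t^4 + 6*t^3 + 23*t^2 + 61*t + 21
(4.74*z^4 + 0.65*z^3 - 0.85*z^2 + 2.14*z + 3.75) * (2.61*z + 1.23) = 12.3714*z^5 + 7.5267*z^4 - 1.419*z^3 + 4.5399*z^2 + 12.4197*z + 4.6125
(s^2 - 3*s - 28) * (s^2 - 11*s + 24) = s^4 - 14*s^3 + 29*s^2 + 236*s - 672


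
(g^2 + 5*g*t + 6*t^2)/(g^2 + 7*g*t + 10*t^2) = (g + 3*t)/(g + 5*t)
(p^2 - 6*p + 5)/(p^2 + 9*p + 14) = (p^2 - 6*p + 5)/(p^2 + 9*p + 14)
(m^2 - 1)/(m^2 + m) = (m - 1)/m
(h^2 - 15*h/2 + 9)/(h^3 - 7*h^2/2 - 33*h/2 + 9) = (2*h - 3)/(2*h^2 + 5*h - 3)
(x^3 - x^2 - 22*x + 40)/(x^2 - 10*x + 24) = (x^2 + 3*x - 10)/(x - 6)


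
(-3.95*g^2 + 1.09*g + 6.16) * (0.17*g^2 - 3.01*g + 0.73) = -0.6715*g^4 + 12.0748*g^3 - 5.1172*g^2 - 17.7459*g + 4.4968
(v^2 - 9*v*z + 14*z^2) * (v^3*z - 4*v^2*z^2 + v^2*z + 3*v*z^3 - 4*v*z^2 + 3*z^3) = v^5*z - 13*v^4*z^2 + v^4*z + 53*v^3*z^3 - 13*v^3*z^2 - 83*v^2*z^4 + 53*v^2*z^3 + 42*v*z^5 - 83*v*z^4 + 42*z^5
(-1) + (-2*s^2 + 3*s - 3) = -2*s^2 + 3*s - 4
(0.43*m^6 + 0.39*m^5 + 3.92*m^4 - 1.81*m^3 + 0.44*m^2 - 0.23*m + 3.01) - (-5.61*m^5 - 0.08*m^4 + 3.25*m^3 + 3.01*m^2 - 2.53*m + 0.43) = 0.43*m^6 + 6.0*m^5 + 4.0*m^4 - 5.06*m^3 - 2.57*m^2 + 2.3*m + 2.58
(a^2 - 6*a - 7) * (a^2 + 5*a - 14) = a^4 - a^3 - 51*a^2 + 49*a + 98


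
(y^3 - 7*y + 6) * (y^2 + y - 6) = y^5 + y^4 - 13*y^3 - y^2 + 48*y - 36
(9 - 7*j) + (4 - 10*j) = 13 - 17*j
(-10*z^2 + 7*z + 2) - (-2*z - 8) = -10*z^2 + 9*z + 10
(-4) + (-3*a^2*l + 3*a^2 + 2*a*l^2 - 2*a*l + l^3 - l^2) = -3*a^2*l + 3*a^2 + 2*a*l^2 - 2*a*l + l^3 - l^2 - 4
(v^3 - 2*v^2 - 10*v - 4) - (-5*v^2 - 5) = v^3 + 3*v^2 - 10*v + 1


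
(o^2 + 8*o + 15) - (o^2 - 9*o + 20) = 17*o - 5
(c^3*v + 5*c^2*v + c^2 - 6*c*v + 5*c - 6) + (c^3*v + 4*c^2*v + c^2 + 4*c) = 2*c^3*v + 9*c^2*v + 2*c^2 - 6*c*v + 9*c - 6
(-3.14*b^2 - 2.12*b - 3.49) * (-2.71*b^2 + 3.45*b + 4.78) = 8.5094*b^4 - 5.0878*b^3 - 12.8653*b^2 - 22.1741*b - 16.6822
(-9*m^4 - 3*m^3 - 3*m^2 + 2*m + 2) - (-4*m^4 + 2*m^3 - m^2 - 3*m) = -5*m^4 - 5*m^3 - 2*m^2 + 5*m + 2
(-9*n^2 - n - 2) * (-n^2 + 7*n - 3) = 9*n^4 - 62*n^3 + 22*n^2 - 11*n + 6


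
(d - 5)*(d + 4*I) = d^2 - 5*d + 4*I*d - 20*I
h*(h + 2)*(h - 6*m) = h^3 - 6*h^2*m + 2*h^2 - 12*h*m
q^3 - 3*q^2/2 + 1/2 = (q - 1)^2*(q + 1/2)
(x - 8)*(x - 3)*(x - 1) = x^3 - 12*x^2 + 35*x - 24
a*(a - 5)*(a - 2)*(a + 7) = a^4 - 39*a^2 + 70*a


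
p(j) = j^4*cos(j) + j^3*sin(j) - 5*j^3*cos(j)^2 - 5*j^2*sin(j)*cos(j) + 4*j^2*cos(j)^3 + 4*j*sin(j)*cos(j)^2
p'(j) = -j^4*sin(j) + 10*j^3*sin(j)*cos(j) + 5*j^3*cos(j) + 5*j^2*sin(j)^2 - 12*j^2*sin(j)*cos(j)^2 + 3*j^2*sin(j) - 20*j^2*cos(j)^2 - 8*j*sin(j)^2*cos(j) - 10*j*sin(j)*cos(j) + 12*j*cos(j)^3 + 4*sin(j)*cos(j)^2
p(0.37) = 0.49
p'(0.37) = 0.99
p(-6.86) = 3395.35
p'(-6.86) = 810.89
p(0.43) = 0.53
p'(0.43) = 0.30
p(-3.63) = -3.58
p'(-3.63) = 108.38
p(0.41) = 0.52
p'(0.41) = 0.55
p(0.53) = 0.50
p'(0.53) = -1.07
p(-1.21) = 6.76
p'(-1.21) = 3.32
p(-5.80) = 1692.21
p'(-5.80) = -2797.95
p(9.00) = -8784.10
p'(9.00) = -10306.18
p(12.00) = 11072.29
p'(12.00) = 9294.02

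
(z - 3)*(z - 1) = z^2 - 4*z + 3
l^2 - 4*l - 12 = (l - 6)*(l + 2)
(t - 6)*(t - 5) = t^2 - 11*t + 30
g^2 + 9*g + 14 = (g + 2)*(g + 7)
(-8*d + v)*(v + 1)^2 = -8*d*v^2 - 16*d*v - 8*d + v^3 + 2*v^2 + v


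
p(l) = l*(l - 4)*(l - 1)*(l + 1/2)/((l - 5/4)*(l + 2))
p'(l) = -l*(l - 4)*(l - 1)*(l + 1/2)/((l - 5/4)*(l + 2)^2) + l*(l - 4)*(l - 1)/((l - 5/4)*(l + 2)) + l*(l - 4)*(l + 1/2)/((l - 5/4)*(l + 2)) - l*(l - 4)*(l - 1)*(l + 1/2)/((l - 5/4)^2*(l + 2)) + l*(l - 1)*(l + 1/2)/((l - 5/4)*(l + 2)) + (l - 4)*(l - 1)*(l + 1/2)/((l - 5/4)*(l + 2)) = 2*(16*l^5 - 18*l^4 - 134*l^3 + 263*l^2 - 60*l - 40)/(16*l^4 + 24*l^3 - 71*l^2 - 60*l + 100)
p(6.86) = 17.02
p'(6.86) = 8.70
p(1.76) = -3.53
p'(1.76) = 1.22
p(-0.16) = 0.10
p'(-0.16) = -0.43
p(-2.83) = 50.94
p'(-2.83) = 13.24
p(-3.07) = 49.12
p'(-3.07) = 3.15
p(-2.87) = 50.45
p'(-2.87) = 10.99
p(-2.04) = 438.33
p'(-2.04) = 10375.33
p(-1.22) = -5.28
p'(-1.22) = 19.70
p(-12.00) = 216.63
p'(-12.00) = -29.08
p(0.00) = 0.00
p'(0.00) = -0.80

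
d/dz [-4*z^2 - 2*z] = -8*z - 2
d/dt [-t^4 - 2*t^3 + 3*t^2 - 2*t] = -4*t^3 - 6*t^2 + 6*t - 2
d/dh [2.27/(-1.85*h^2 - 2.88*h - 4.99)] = (8.399*h + 6.5376)/(1.85*h^2 + 2.88*h + 4.99)^2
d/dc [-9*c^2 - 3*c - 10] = -18*c - 3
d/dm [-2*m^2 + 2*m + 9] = 2 - 4*m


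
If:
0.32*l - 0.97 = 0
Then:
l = 3.03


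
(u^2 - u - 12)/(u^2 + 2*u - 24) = (u + 3)/(u + 6)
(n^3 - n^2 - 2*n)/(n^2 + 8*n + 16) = n*(n^2 - n - 2)/(n^2 + 8*n + 16)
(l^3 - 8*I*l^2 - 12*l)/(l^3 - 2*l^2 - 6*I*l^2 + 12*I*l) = (l - 2*I)/(l - 2)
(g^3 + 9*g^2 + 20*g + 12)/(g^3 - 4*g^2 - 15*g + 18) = (g^3 + 9*g^2 + 20*g + 12)/(g^3 - 4*g^2 - 15*g + 18)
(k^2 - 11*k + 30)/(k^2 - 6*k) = (k - 5)/k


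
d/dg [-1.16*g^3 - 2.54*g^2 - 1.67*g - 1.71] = -3.48*g^2 - 5.08*g - 1.67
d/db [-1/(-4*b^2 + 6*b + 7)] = 2*(3 - 4*b)/(-4*b^2 + 6*b + 7)^2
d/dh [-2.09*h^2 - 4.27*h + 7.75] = -4.18*h - 4.27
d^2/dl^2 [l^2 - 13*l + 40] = 2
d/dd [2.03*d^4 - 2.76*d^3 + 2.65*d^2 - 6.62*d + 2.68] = 8.12*d^3 - 8.28*d^2 + 5.3*d - 6.62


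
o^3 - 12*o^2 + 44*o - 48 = (o - 6)*(o - 4)*(o - 2)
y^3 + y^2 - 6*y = y*(y - 2)*(y + 3)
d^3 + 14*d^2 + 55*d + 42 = (d + 1)*(d + 6)*(d + 7)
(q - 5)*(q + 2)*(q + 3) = q^3 - 19*q - 30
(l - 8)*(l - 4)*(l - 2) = l^3 - 14*l^2 + 56*l - 64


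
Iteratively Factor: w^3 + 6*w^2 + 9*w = (w + 3)*(w^2 + 3*w) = (w + 3)^2*(w)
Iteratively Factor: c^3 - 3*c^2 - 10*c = (c - 5)*(c^2 + 2*c) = c*(c - 5)*(c + 2)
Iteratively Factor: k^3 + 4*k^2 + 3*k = (k)*(k^2 + 4*k + 3) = k*(k + 3)*(k + 1)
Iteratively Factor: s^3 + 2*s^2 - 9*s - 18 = (s + 2)*(s^2 - 9) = (s + 2)*(s + 3)*(s - 3)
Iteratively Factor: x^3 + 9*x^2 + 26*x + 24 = (x + 3)*(x^2 + 6*x + 8) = (x + 2)*(x + 3)*(x + 4)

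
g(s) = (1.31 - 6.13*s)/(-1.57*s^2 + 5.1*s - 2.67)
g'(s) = (1.31 - 6.13*s)*(3.14*s - 5.1)/(-1.57*s^2 + 5.1*s - 2.67)^2 - 6.13/(-1.57*s^2 + 5.1*s - 2.67)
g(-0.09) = -0.59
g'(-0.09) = 0.94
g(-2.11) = -0.70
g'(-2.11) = -0.10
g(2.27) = -15.43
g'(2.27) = -45.80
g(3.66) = 4.20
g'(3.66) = -4.11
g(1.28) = -5.08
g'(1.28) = -0.49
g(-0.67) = -0.80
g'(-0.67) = 0.06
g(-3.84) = -0.55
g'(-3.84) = -0.07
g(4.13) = 2.86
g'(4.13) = -1.95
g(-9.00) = -0.32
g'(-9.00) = -0.03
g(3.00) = 11.39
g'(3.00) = -28.71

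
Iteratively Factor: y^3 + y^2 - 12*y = (y)*(y^2 + y - 12) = y*(y + 4)*(y - 3)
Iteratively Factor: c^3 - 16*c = (c)*(c^2 - 16) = c*(c - 4)*(c + 4)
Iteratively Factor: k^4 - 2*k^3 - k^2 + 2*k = (k + 1)*(k^3 - 3*k^2 + 2*k) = k*(k + 1)*(k^2 - 3*k + 2) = k*(k - 2)*(k + 1)*(k - 1)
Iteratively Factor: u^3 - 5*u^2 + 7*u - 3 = (u - 1)*(u^2 - 4*u + 3) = (u - 1)^2*(u - 3)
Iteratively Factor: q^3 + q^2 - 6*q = (q)*(q^2 + q - 6) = q*(q + 3)*(q - 2)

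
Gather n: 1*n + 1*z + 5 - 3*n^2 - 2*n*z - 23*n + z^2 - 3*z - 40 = -3*n^2 + n*(-2*z - 22) + z^2 - 2*z - 35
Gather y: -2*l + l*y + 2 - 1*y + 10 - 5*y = -2*l + y*(l - 6) + 12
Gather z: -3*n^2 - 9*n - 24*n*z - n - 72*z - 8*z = -3*n^2 - 10*n + z*(-24*n - 80)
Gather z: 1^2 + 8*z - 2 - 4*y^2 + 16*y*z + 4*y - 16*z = -4*y^2 + 4*y + z*(16*y - 8) - 1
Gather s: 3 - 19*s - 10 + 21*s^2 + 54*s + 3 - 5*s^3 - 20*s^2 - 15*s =-5*s^3 + s^2 + 20*s - 4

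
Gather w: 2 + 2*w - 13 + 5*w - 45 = 7*w - 56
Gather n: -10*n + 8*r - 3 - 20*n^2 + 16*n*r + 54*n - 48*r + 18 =-20*n^2 + n*(16*r + 44) - 40*r + 15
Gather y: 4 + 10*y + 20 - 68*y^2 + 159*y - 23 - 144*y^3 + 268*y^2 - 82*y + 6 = -144*y^3 + 200*y^2 + 87*y + 7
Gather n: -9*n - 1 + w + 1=-9*n + w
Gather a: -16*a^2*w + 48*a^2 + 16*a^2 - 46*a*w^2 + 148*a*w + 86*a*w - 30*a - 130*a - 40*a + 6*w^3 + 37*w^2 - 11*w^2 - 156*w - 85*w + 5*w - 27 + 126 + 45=a^2*(64 - 16*w) + a*(-46*w^2 + 234*w - 200) + 6*w^3 + 26*w^2 - 236*w + 144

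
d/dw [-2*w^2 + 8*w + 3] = 8 - 4*w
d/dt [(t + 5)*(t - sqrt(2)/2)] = 2*t - sqrt(2)/2 + 5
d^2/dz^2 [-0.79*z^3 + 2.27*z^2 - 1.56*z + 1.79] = 4.54 - 4.74*z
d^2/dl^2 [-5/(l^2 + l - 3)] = 10*(l^2 + l - (2*l + 1)^2 - 3)/(l^2 + l - 3)^3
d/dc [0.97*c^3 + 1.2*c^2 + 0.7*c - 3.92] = 2.91*c^2 + 2.4*c + 0.7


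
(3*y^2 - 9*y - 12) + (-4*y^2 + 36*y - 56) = -y^2 + 27*y - 68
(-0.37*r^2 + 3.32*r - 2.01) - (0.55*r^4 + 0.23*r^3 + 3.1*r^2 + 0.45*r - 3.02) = -0.55*r^4 - 0.23*r^3 - 3.47*r^2 + 2.87*r + 1.01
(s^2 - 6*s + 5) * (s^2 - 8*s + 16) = s^4 - 14*s^3 + 69*s^2 - 136*s + 80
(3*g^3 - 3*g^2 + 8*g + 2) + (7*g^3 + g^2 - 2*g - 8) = 10*g^3 - 2*g^2 + 6*g - 6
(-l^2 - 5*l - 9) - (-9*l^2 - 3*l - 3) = 8*l^2 - 2*l - 6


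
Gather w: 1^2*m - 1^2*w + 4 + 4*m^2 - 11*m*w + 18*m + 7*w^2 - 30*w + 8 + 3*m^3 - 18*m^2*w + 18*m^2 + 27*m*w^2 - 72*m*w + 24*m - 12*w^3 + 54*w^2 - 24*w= 3*m^3 + 22*m^2 + 43*m - 12*w^3 + w^2*(27*m + 61) + w*(-18*m^2 - 83*m - 55) + 12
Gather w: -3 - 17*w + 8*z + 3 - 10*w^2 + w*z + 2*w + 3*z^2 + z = -10*w^2 + w*(z - 15) + 3*z^2 + 9*z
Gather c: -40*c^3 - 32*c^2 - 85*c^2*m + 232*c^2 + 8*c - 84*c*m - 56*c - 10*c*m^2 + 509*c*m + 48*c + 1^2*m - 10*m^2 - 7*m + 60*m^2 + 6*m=-40*c^3 + c^2*(200 - 85*m) + c*(-10*m^2 + 425*m) + 50*m^2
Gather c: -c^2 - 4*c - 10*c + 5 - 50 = -c^2 - 14*c - 45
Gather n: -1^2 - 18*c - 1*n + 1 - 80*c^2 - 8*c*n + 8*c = -80*c^2 - 10*c + n*(-8*c - 1)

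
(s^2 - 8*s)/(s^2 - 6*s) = (s - 8)/(s - 6)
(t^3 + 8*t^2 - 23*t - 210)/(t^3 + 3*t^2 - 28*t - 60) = (t + 7)/(t + 2)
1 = 1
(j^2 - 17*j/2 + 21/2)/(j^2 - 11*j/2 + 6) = (j - 7)/(j - 4)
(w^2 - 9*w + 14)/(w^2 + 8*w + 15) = (w^2 - 9*w + 14)/(w^2 + 8*w + 15)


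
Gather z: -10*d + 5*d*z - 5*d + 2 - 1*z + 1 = -15*d + z*(5*d - 1) + 3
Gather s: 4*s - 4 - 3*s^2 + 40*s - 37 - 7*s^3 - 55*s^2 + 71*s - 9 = -7*s^3 - 58*s^2 + 115*s - 50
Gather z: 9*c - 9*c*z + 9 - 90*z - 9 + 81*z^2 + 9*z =9*c + 81*z^2 + z*(-9*c - 81)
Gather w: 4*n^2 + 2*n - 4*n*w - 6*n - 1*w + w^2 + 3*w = 4*n^2 - 4*n + w^2 + w*(2 - 4*n)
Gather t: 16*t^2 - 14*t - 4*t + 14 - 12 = 16*t^2 - 18*t + 2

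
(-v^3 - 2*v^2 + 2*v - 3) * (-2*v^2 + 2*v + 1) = 2*v^5 + 2*v^4 - 9*v^3 + 8*v^2 - 4*v - 3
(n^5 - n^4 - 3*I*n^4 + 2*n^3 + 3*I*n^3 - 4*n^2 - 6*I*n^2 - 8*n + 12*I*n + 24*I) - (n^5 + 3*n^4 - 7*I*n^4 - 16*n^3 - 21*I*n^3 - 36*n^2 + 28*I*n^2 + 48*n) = -4*n^4 + 4*I*n^4 + 18*n^3 + 24*I*n^3 + 32*n^2 - 34*I*n^2 - 56*n + 12*I*n + 24*I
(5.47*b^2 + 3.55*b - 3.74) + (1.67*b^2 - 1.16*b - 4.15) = 7.14*b^2 + 2.39*b - 7.89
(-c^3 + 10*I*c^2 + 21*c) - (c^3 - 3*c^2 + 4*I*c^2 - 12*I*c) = -2*c^3 + 3*c^2 + 6*I*c^2 + 21*c + 12*I*c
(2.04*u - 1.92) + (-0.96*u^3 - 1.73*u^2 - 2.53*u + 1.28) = -0.96*u^3 - 1.73*u^2 - 0.49*u - 0.64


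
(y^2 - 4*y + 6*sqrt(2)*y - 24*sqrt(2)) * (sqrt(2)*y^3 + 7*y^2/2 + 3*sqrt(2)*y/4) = sqrt(2)*y^5 - 4*sqrt(2)*y^4 + 31*y^4/2 - 62*y^3 + 87*sqrt(2)*y^3/4 - 87*sqrt(2)*y^2 + 9*y^2 - 36*y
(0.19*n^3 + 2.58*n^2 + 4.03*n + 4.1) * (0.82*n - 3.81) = 0.1558*n^4 + 1.3917*n^3 - 6.5252*n^2 - 11.9923*n - 15.621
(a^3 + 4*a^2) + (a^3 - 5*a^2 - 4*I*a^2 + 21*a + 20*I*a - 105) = 2*a^3 - a^2 - 4*I*a^2 + 21*a + 20*I*a - 105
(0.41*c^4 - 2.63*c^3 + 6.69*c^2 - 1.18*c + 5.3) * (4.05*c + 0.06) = 1.6605*c^5 - 10.6269*c^4 + 26.9367*c^3 - 4.3776*c^2 + 21.3942*c + 0.318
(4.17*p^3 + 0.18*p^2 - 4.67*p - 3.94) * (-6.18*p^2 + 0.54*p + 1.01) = -25.7706*p^5 + 1.1394*p^4 + 33.1695*p^3 + 22.0092*p^2 - 6.8443*p - 3.9794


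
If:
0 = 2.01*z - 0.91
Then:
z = 0.45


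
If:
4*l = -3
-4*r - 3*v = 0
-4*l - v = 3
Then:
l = -3/4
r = 0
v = 0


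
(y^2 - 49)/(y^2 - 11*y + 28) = (y + 7)/(y - 4)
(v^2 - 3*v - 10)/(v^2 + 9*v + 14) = (v - 5)/(v + 7)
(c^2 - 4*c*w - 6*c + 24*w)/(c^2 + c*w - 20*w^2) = (c - 6)/(c + 5*w)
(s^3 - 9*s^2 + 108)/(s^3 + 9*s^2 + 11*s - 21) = (s^2 - 12*s + 36)/(s^2 + 6*s - 7)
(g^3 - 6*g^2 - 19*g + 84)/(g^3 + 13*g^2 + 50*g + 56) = (g^2 - 10*g + 21)/(g^2 + 9*g + 14)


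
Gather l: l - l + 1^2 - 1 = 0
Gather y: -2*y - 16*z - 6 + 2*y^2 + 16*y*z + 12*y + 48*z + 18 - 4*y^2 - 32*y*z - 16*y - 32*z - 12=-2*y^2 + y*(-16*z - 6)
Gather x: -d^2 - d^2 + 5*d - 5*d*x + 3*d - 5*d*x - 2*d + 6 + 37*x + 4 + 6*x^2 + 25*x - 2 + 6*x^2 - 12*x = -2*d^2 + 6*d + 12*x^2 + x*(50 - 10*d) + 8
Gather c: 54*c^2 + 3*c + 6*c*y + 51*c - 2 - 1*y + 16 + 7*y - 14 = 54*c^2 + c*(6*y + 54) + 6*y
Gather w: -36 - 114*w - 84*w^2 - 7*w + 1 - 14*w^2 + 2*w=-98*w^2 - 119*w - 35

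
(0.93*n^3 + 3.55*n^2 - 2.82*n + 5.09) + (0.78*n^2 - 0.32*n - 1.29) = 0.93*n^3 + 4.33*n^2 - 3.14*n + 3.8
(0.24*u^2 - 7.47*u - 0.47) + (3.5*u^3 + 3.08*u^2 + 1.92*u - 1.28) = 3.5*u^3 + 3.32*u^2 - 5.55*u - 1.75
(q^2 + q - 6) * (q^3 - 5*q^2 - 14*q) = q^5 - 4*q^4 - 25*q^3 + 16*q^2 + 84*q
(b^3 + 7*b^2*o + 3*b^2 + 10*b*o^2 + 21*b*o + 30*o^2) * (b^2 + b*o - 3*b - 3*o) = b^5 + 8*b^4*o + 17*b^3*o^2 - 9*b^3 + 10*b^2*o^3 - 72*b^2*o - 153*b*o^2 - 90*o^3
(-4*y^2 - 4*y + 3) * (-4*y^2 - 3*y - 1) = 16*y^4 + 28*y^3 + 4*y^2 - 5*y - 3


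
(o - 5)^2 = o^2 - 10*o + 25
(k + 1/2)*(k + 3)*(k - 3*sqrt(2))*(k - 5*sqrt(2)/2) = k^4 - 11*sqrt(2)*k^3/2 + 7*k^3/2 - 77*sqrt(2)*k^2/4 + 33*k^2/2 - 33*sqrt(2)*k/4 + 105*k/2 + 45/2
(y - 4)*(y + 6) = y^2 + 2*y - 24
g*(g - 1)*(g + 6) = g^3 + 5*g^2 - 6*g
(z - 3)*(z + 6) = z^2 + 3*z - 18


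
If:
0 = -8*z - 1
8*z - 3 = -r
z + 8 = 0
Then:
No Solution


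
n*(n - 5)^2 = n^3 - 10*n^2 + 25*n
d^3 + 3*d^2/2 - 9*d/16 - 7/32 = (d - 1/2)*(d + 1/4)*(d + 7/4)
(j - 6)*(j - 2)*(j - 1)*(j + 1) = j^4 - 8*j^3 + 11*j^2 + 8*j - 12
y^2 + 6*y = y*(y + 6)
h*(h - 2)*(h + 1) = h^3 - h^2 - 2*h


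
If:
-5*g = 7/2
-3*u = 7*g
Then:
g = -7/10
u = 49/30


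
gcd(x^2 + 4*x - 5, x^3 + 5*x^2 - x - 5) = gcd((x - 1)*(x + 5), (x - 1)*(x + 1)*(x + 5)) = x^2 + 4*x - 5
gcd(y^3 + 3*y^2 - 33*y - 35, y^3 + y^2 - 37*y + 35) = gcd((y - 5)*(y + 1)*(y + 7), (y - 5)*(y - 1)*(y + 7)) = y^2 + 2*y - 35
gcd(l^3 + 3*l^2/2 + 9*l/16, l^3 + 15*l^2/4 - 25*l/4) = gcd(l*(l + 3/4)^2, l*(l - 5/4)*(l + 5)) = l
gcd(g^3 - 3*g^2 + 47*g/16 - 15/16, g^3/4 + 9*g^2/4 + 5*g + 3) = 1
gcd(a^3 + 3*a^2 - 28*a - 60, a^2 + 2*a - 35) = a - 5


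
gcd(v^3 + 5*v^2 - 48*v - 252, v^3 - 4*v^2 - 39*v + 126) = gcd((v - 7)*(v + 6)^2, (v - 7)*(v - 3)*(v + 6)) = v^2 - v - 42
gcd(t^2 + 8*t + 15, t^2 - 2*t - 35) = t + 5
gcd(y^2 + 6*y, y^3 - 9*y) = y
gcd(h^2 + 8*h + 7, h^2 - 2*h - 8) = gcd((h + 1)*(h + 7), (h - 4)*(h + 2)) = 1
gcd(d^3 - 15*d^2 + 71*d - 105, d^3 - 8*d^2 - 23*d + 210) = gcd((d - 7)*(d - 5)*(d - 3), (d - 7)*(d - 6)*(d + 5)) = d - 7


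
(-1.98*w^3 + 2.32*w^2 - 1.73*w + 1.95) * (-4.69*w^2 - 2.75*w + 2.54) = 9.2862*w^5 - 5.4358*w^4 - 3.2955*w^3 + 1.5048*w^2 - 9.7567*w + 4.953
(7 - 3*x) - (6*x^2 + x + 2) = -6*x^2 - 4*x + 5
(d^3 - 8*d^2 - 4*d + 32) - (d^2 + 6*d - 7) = d^3 - 9*d^2 - 10*d + 39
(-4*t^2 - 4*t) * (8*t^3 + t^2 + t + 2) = -32*t^5 - 36*t^4 - 8*t^3 - 12*t^2 - 8*t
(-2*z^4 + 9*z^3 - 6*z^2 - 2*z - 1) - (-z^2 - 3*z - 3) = -2*z^4 + 9*z^3 - 5*z^2 + z + 2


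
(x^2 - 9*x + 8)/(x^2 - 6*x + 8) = (x^2 - 9*x + 8)/(x^2 - 6*x + 8)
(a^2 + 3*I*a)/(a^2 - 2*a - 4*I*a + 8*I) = a*(a + 3*I)/(a^2 - 2*a - 4*I*a + 8*I)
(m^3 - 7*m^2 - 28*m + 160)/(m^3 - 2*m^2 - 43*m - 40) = (m - 4)/(m + 1)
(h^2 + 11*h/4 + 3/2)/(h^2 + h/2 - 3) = (4*h + 3)/(2*(2*h - 3))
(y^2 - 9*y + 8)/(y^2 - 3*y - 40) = (y - 1)/(y + 5)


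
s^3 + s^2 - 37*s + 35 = (s - 5)*(s - 1)*(s + 7)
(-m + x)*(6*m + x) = -6*m^2 + 5*m*x + x^2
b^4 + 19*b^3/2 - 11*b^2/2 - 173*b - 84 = (b - 4)*(b + 1/2)*(b + 6)*(b + 7)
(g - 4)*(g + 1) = g^2 - 3*g - 4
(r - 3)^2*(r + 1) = r^3 - 5*r^2 + 3*r + 9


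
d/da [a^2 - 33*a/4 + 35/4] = 2*a - 33/4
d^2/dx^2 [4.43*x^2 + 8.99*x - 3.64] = 8.86000000000000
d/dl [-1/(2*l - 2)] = 1/(2*(l - 1)^2)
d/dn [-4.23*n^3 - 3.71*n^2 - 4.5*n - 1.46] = -12.69*n^2 - 7.42*n - 4.5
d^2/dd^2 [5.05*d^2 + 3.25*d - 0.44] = 10.1000000000000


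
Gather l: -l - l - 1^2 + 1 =-2*l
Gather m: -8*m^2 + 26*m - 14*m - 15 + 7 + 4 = -8*m^2 + 12*m - 4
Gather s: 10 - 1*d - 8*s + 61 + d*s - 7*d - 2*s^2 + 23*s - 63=-8*d - 2*s^2 + s*(d + 15) + 8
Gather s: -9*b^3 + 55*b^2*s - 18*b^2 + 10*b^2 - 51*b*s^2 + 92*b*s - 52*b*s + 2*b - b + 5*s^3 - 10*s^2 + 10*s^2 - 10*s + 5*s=-9*b^3 - 8*b^2 - 51*b*s^2 + b + 5*s^3 + s*(55*b^2 + 40*b - 5)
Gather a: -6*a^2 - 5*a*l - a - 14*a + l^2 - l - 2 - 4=-6*a^2 + a*(-5*l - 15) + l^2 - l - 6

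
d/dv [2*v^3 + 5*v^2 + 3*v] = 6*v^2 + 10*v + 3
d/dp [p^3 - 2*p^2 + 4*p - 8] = 3*p^2 - 4*p + 4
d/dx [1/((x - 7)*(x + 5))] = 2*(1 - x)/(x^4 - 4*x^3 - 66*x^2 + 140*x + 1225)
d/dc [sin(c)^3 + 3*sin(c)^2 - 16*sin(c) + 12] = (3*sin(c)^2 + 6*sin(c) - 16)*cos(c)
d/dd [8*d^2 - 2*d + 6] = 16*d - 2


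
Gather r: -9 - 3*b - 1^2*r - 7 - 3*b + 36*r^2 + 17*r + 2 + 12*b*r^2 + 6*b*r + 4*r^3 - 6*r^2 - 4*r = -6*b + 4*r^3 + r^2*(12*b + 30) + r*(6*b + 12) - 14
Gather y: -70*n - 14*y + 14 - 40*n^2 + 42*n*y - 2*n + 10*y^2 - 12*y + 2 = -40*n^2 - 72*n + 10*y^2 + y*(42*n - 26) + 16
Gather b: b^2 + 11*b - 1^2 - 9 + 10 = b^2 + 11*b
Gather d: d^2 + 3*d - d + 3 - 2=d^2 + 2*d + 1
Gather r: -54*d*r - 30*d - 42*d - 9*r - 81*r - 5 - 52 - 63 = -72*d + r*(-54*d - 90) - 120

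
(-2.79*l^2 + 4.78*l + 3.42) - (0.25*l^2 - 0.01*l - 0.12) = -3.04*l^2 + 4.79*l + 3.54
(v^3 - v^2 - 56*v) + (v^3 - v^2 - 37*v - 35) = 2*v^3 - 2*v^2 - 93*v - 35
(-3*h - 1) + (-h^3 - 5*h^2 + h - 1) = -h^3 - 5*h^2 - 2*h - 2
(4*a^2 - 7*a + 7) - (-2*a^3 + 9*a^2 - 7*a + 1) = 2*a^3 - 5*a^2 + 6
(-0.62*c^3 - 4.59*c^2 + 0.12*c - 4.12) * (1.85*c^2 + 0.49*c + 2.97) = -1.147*c^5 - 8.7953*c^4 - 3.8685*c^3 - 21.1955*c^2 - 1.6624*c - 12.2364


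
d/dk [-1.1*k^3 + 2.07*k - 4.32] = 2.07 - 3.3*k^2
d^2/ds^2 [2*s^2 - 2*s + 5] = 4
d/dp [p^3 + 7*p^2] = p*(3*p + 14)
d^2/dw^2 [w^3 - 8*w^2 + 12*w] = 6*w - 16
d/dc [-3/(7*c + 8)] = 21/(7*c + 8)^2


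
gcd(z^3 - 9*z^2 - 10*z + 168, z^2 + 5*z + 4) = z + 4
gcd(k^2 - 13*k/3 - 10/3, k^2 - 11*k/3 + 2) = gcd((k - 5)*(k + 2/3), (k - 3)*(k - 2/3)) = 1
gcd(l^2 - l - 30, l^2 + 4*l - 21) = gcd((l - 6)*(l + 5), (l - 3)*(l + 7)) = 1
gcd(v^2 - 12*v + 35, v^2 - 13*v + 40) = v - 5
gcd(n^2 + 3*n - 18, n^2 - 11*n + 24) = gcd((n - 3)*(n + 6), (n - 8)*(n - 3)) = n - 3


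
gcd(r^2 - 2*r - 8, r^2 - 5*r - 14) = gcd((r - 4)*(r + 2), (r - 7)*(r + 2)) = r + 2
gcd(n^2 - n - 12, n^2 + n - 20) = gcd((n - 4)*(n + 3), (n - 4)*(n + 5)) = n - 4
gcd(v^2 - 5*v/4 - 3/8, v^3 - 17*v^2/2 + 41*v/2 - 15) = v - 3/2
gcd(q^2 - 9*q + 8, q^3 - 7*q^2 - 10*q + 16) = q^2 - 9*q + 8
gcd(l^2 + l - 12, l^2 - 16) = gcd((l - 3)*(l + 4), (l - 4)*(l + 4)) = l + 4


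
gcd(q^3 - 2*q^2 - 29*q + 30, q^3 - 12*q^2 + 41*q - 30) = q^2 - 7*q + 6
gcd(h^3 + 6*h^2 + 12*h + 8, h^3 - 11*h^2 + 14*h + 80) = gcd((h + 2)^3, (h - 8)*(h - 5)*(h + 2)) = h + 2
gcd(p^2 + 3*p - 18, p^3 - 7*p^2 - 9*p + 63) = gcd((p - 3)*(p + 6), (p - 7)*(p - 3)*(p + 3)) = p - 3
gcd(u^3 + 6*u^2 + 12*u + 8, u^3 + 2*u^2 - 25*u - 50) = u + 2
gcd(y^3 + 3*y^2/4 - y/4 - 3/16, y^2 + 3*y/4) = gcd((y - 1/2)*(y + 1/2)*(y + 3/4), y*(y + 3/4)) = y + 3/4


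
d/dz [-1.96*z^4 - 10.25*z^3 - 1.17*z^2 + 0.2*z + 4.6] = -7.84*z^3 - 30.75*z^2 - 2.34*z + 0.2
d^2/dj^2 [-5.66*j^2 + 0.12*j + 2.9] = -11.3200000000000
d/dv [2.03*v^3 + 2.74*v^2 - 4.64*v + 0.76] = 6.09*v^2 + 5.48*v - 4.64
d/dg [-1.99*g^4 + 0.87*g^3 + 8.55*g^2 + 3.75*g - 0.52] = -7.96*g^3 + 2.61*g^2 + 17.1*g + 3.75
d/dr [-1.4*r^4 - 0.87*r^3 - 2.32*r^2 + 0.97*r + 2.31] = -5.6*r^3 - 2.61*r^2 - 4.64*r + 0.97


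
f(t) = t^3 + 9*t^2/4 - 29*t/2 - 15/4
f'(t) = 3*t^2 + 9*t/2 - 29/2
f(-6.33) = -75.45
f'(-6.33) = 77.22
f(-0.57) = 5.06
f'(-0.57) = -16.09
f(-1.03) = 12.48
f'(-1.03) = -15.95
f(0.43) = -9.49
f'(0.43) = -12.01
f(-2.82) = 32.61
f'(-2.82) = -3.33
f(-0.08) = -2.58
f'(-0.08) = -14.84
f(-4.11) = 24.43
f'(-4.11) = 17.68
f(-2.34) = 29.69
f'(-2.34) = -8.60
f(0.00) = -3.75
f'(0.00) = -14.50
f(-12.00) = -1233.75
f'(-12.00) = 363.50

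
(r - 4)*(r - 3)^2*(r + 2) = r^4 - 8*r^3 + 13*r^2 + 30*r - 72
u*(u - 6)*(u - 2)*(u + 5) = u^4 - 3*u^3 - 28*u^2 + 60*u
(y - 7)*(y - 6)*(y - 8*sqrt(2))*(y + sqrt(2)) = y^4 - 13*y^3 - 7*sqrt(2)*y^3 + 26*y^2 + 91*sqrt(2)*y^2 - 294*sqrt(2)*y + 208*y - 672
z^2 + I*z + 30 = (z - 5*I)*(z + 6*I)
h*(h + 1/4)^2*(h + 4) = h^4 + 9*h^3/2 + 33*h^2/16 + h/4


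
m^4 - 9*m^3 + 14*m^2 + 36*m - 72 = (m - 6)*(m - 3)*(m - 2)*(m + 2)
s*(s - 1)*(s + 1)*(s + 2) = s^4 + 2*s^3 - s^2 - 2*s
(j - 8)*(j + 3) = j^2 - 5*j - 24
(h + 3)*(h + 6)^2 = h^3 + 15*h^2 + 72*h + 108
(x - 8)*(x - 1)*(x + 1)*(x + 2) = x^4 - 6*x^3 - 17*x^2 + 6*x + 16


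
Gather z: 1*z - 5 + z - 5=2*z - 10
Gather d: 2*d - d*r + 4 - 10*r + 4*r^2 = d*(2 - r) + 4*r^2 - 10*r + 4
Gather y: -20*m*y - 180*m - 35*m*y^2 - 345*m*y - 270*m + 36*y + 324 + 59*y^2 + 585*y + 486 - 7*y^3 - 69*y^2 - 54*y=-450*m - 7*y^3 + y^2*(-35*m - 10) + y*(567 - 365*m) + 810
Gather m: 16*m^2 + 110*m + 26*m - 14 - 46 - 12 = 16*m^2 + 136*m - 72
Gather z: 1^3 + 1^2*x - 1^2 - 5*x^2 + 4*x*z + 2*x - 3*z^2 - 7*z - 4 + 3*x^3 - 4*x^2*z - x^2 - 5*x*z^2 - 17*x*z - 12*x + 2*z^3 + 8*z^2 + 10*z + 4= 3*x^3 - 6*x^2 - 9*x + 2*z^3 + z^2*(5 - 5*x) + z*(-4*x^2 - 13*x + 3)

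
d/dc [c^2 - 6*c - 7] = 2*c - 6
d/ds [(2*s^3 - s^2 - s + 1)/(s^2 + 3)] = (2*s^4 + 19*s^2 - 8*s - 3)/(s^4 + 6*s^2 + 9)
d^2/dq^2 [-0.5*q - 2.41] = 0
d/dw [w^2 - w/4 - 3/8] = 2*w - 1/4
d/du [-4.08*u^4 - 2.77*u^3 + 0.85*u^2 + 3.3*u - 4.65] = -16.32*u^3 - 8.31*u^2 + 1.7*u + 3.3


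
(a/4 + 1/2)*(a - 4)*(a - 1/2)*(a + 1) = a^4/4 - 3*a^3/8 - 19*a^2/8 - 3*a/4 + 1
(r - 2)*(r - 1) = r^2 - 3*r + 2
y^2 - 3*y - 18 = (y - 6)*(y + 3)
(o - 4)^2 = o^2 - 8*o + 16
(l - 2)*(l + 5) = l^2 + 3*l - 10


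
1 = 1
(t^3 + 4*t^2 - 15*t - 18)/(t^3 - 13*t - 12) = (t^2 + 3*t - 18)/(t^2 - t - 12)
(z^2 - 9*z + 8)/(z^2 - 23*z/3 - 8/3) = 3*(z - 1)/(3*z + 1)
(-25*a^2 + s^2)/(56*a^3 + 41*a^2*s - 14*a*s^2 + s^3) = (-25*a^2 + s^2)/(56*a^3 + 41*a^2*s - 14*a*s^2 + s^3)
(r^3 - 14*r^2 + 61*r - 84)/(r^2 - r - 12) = (r^2 - 10*r + 21)/(r + 3)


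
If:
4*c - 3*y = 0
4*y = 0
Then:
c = 0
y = 0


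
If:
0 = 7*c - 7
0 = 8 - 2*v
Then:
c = 1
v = 4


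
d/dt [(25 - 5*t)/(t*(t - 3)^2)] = 5*(2*t^2 - 15*t + 15)/(t^2*(t^3 - 9*t^2 + 27*t - 27))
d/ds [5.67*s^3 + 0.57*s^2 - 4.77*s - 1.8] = 17.01*s^2 + 1.14*s - 4.77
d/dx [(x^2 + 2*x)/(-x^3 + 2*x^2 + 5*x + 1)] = (x^4 + 4*x^3 + x^2 + 2*x + 2)/(x^6 - 4*x^5 - 6*x^4 + 18*x^3 + 29*x^2 + 10*x + 1)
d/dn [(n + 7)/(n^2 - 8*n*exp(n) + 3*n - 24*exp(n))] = (n^2 - 8*n*exp(n) + 3*n + (n + 7)*(8*n*exp(n) - 2*n + 32*exp(n) - 3) - 24*exp(n))/(n^2 - 8*n*exp(n) + 3*n - 24*exp(n))^2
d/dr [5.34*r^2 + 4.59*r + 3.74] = 10.68*r + 4.59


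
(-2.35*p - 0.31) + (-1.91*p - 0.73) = -4.26*p - 1.04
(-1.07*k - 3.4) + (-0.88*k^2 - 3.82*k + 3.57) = -0.88*k^2 - 4.89*k + 0.17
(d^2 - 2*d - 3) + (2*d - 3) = d^2 - 6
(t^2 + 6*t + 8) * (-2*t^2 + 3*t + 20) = -2*t^4 - 9*t^3 + 22*t^2 + 144*t + 160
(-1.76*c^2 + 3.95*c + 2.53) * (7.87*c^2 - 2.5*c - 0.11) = -13.8512*c^4 + 35.4865*c^3 + 10.2297*c^2 - 6.7595*c - 0.2783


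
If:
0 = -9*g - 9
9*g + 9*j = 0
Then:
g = -1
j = 1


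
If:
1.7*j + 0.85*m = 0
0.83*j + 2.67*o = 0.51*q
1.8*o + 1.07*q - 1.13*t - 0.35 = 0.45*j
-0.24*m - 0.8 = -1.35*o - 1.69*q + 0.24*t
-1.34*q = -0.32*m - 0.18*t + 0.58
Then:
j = -1.83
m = 3.66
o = 0.71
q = 0.75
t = 2.26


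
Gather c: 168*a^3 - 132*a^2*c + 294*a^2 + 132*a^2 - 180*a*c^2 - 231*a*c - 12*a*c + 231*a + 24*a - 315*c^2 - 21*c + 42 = 168*a^3 + 426*a^2 + 255*a + c^2*(-180*a - 315) + c*(-132*a^2 - 243*a - 21) + 42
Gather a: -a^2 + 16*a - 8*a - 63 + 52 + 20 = -a^2 + 8*a + 9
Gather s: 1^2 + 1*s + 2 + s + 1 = 2*s + 4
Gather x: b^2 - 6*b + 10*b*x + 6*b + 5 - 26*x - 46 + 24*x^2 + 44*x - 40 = b^2 + 24*x^2 + x*(10*b + 18) - 81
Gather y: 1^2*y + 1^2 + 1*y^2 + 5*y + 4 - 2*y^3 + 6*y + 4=-2*y^3 + y^2 + 12*y + 9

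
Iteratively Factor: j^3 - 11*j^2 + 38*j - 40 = (j - 4)*(j^2 - 7*j + 10) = (j - 4)*(j - 2)*(j - 5)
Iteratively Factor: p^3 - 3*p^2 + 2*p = (p)*(p^2 - 3*p + 2) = p*(p - 1)*(p - 2)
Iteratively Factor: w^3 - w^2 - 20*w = (w)*(w^2 - w - 20) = w*(w - 5)*(w + 4)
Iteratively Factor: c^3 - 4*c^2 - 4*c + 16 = (c + 2)*(c^2 - 6*c + 8) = (c - 4)*(c + 2)*(c - 2)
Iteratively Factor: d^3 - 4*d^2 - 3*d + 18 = (d - 3)*(d^2 - d - 6) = (d - 3)^2*(d + 2)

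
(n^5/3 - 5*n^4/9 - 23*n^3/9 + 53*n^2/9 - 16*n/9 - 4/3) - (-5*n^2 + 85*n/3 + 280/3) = n^5/3 - 5*n^4/9 - 23*n^3/9 + 98*n^2/9 - 271*n/9 - 284/3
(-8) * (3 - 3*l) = 24*l - 24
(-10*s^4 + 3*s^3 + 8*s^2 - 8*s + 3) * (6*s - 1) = -60*s^5 + 28*s^4 + 45*s^3 - 56*s^2 + 26*s - 3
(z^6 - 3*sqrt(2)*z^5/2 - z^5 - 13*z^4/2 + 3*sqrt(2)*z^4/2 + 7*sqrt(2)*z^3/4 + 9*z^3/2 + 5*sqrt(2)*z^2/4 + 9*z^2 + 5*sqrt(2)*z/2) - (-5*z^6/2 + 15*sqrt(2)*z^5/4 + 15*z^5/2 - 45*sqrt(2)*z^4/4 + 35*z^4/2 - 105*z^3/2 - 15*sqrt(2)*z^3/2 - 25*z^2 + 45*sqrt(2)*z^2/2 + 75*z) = 7*z^6/2 - 17*z^5/2 - 21*sqrt(2)*z^5/4 - 24*z^4 + 51*sqrt(2)*z^4/4 + 37*sqrt(2)*z^3/4 + 57*z^3 - 85*sqrt(2)*z^2/4 + 34*z^2 - 75*z + 5*sqrt(2)*z/2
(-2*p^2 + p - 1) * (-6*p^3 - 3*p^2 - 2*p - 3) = 12*p^5 + 7*p^3 + 7*p^2 - p + 3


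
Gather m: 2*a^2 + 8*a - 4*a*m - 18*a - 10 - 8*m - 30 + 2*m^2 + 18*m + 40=2*a^2 - 10*a + 2*m^2 + m*(10 - 4*a)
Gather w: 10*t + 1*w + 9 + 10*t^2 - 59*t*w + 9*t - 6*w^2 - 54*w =10*t^2 + 19*t - 6*w^2 + w*(-59*t - 53) + 9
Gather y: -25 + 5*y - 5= 5*y - 30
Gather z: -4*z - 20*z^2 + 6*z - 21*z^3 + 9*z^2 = -21*z^3 - 11*z^2 + 2*z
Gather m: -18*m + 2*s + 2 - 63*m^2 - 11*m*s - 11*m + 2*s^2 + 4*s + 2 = -63*m^2 + m*(-11*s - 29) + 2*s^2 + 6*s + 4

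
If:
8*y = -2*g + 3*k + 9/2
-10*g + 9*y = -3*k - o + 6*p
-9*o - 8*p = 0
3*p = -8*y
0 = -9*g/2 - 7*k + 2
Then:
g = 58017/76717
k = -30755/153434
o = 54240/76717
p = -61020/76717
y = 45765/153434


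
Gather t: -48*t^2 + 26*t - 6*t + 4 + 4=-48*t^2 + 20*t + 8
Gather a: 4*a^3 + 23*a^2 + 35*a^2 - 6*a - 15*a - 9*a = 4*a^3 + 58*a^2 - 30*a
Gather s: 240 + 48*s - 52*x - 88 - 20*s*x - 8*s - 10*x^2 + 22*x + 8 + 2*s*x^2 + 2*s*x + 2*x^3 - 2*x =s*(2*x^2 - 18*x + 40) + 2*x^3 - 10*x^2 - 32*x + 160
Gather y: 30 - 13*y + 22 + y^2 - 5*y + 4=y^2 - 18*y + 56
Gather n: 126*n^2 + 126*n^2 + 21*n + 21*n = 252*n^2 + 42*n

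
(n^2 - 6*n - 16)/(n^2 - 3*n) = (n^2 - 6*n - 16)/(n*(n - 3))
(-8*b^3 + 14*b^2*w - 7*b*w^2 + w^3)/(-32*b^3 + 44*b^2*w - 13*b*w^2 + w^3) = (-2*b + w)/(-8*b + w)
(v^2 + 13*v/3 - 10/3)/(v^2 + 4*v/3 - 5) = (3*v^2 + 13*v - 10)/(3*v^2 + 4*v - 15)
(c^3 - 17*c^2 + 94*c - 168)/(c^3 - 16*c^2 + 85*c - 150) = (c^2 - 11*c + 28)/(c^2 - 10*c + 25)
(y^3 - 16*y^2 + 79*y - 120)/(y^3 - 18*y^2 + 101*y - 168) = (y - 5)/(y - 7)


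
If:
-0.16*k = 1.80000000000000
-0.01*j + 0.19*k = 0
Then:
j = -213.75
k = -11.25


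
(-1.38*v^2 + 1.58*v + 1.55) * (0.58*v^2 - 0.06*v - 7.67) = -0.8004*v^4 + 0.9992*v^3 + 11.3888*v^2 - 12.2116*v - 11.8885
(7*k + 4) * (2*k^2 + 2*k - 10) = 14*k^3 + 22*k^2 - 62*k - 40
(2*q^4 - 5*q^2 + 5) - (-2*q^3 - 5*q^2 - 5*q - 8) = 2*q^4 + 2*q^3 + 5*q + 13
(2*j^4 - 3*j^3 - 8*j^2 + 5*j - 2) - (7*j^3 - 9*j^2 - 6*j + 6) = 2*j^4 - 10*j^3 + j^2 + 11*j - 8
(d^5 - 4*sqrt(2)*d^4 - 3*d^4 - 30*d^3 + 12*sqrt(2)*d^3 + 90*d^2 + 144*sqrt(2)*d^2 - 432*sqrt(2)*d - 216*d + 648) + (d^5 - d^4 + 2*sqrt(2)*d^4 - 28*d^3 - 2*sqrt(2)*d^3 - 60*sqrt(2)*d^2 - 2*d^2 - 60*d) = 2*d^5 - 4*d^4 - 2*sqrt(2)*d^4 - 58*d^3 + 10*sqrt(2)*d^3 + 88*d^2 + 84*sqrt(2)*d^2 - 432*sqrt(2)*d - 276*d + 648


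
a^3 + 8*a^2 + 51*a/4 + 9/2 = (a + 1/2)*(a + 3/2)*(a + 6)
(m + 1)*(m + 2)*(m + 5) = m^3 + 8*m^2 + 17*m + 10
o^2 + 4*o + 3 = (o + 1)*(o + 3)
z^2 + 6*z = z*(z + 6)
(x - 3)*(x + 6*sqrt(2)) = x^2 - 3*x + 6*sqrt(2)*x - 18*sqrt(2)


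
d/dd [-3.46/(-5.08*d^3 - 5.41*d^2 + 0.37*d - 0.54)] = (-52.7304*d^2 - 37.4372*d + 1.2802)/(5.08*d^3 + 5.41*d^2 - 0.37*d + 0.54)^2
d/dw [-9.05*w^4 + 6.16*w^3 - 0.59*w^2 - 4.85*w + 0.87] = -36.2*w^3 + 18.48*w^2 - 1.18*w - 4.85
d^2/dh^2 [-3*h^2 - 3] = -6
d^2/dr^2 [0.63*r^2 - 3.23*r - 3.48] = 1.26000000000000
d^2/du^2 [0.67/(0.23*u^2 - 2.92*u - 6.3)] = (0.070886*u^2 - 0.899944*u - 0.67*(0.46*u - 2.92)*(0.92*u - 5.84) - 1.94166)/(-0.23*u^2 + 2.92*u + 6.3)^3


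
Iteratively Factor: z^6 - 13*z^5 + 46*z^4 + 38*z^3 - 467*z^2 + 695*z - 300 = (z - 1)*(z^5 - 12*z^4 + 34*z^3 + 72*z^2 - 395*z + 300) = (z - 5)*(z - 1)*(z^4 - 7*z^3 - z^2 + 67*z - 60) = (z - 5)*(z - 4)*(z - 1)*(z^3 - 3*z^2 - 13*z + 15) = (z - 5)*(z - 4)*(z - 1)^2*(z^2 - 2*z - 15) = (z - 5)^2*(z - 4)*(z - 1)^2*(z + 3)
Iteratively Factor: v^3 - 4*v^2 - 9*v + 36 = (v - 3)*(v^2 - v - 12) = (v - 3)*(v + 3)*(v - 4)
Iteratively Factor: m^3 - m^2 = (m)*(m^2 - m) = m*(m - 1)*(m)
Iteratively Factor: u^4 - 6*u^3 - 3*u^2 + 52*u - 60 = (u - 2)*(u^3 - 4*u^2 - 11*u + 30) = (u - 2)*(u + 3)*(u^2 - 7*u + 10) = (u - 2)^2*(u + 3)*(u - 5)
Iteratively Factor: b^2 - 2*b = (b - 2)*(b)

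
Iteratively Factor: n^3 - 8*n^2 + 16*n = (n - 4)*(n^2 - 4*n) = (n - 4)^2*(n)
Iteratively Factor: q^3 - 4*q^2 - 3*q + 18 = (q + 2)*(q^2 - 6*q + 9) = (q - 3)*(q + 2)*(q - 3)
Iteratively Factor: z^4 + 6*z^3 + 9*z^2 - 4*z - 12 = (z - 1)*(z^3 + 7*z^2 + 16*z + 12) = (z - 1)*(z + 2)*(z^2 + 5*z + 6) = (z - 1)*(z + 2)^2*(z + 3)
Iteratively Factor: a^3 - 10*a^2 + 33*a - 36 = (a - 3)*(a^2 - 7*a + 12) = (a - 4)*(a - 3)*(a - 3)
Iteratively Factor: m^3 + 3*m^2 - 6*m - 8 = (m + 4)*(m^2 - m - 2) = (m + 1)*(m + 4)*(m - 2)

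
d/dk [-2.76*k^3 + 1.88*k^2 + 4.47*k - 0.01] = -8.28*k^2 + 3.76*k + 4.47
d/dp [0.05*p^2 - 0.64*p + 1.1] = 0.1*p - 0.64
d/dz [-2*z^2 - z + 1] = -4*z - 1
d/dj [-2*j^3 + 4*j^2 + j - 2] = -6*j^2 + 8*j + 1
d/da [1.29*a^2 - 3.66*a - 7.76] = 2.58*a - 3.66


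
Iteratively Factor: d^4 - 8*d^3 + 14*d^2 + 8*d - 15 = (d - 1)*(d^3 - 7*d^2 + 7*d + 15) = (d - 5)*(d - 1)*(d^2 - 2*d - 3) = (d - 5)*(d - 3)*(d - 1)*(d + 1)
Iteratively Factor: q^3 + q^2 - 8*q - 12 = (q - 3)*(q^2 + 4*q + 4) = (q - 3)*(q + 2)*(q + 2)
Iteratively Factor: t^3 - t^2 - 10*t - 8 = (t + 1)*(t^2 - 2*t - 8) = (t + 1)*(t + 2)*(t - 4)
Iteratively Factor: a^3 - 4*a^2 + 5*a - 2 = (a - 1)*(a^2 - 3*a + 2) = (a - 2)*(a - 1)*(a - 1)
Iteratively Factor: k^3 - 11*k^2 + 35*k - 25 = (k - 5)*(k^2 - 6*k + 5) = (k - 5)*(k - 1)*(k - 5)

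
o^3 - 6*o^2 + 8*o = o*(o - 4)*(o - 2)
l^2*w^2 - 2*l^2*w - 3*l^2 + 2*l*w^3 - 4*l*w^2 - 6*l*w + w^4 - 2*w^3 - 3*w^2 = (l + w)^2*(w - 3)*(w + 1)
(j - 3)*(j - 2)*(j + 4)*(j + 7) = j^4 + 6*j^3 - 21*j^2 - 74*j + 168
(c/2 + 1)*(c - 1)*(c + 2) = c^3/2 + 3*c^2/2 - 2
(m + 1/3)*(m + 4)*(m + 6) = m^3 + 31*m^2/3 + 82*m/3 + 8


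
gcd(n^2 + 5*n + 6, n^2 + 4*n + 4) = n + 2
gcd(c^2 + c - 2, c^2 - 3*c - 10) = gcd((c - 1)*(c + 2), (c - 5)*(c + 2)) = c + 2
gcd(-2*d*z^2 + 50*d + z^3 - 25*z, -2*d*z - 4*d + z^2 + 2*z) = -2*d + z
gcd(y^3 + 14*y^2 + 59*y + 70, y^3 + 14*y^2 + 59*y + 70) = y^3 + 14*y^2 + 59*y + 70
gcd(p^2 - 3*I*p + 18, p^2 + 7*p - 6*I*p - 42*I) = p - 6*I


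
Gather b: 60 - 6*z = 60 - 6*z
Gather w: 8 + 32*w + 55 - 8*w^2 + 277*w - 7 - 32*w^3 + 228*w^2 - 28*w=-32*w^3 + 220*w^2 + 281*w + 56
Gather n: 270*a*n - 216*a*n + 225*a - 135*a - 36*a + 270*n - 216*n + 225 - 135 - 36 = 54*a + n*(54*a + 54) + 54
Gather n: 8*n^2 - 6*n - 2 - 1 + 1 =8*n^2 - 6*n - 2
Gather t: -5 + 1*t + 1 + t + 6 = 2*t + 2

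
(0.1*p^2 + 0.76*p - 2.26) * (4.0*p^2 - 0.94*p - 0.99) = 0.4*p^4 + 2.946*p^3 - 9.8534*p^2 + 1.372*p + 2.2374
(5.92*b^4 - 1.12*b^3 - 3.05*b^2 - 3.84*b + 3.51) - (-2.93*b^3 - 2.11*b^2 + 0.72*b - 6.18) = 5.92*b^4 + 1.81*b^3 - 0.94*b^2 - 4.56*b + 9.69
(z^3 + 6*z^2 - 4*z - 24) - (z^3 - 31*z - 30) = 6*z^2 + 27*z + 6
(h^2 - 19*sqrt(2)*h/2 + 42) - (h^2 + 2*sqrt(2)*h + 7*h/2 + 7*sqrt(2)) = -23*sqrt(2)*h/2 - 7*h/2 - 7*sqrt(2) + 42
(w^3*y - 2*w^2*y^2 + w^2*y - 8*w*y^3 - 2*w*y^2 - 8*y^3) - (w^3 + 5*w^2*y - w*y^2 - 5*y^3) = w^3*y - w^3 - 2*w^2*y^2 - 4*w^2*y - 8*w*y^3 - w*y^2 - 3*y^3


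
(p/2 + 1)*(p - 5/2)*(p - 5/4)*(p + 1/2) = p^4/2 - 5*p^3/8 - 21*p^2/8 + 65*p/32 + 25/16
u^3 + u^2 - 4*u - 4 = (u - 2)*(u + 1)*(u + 2)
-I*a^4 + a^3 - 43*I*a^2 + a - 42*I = (a - 6*I)*(a - I)*(a + 7*I)*(-I*a + 1)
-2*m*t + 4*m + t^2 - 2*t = (-2*m + t)*(t - 2)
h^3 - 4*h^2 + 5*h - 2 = (h - 2)*(h - 1)^2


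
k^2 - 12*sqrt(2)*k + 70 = (k - 7*sqrt(2))*(k - 5*sqrt(2))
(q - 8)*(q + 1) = q^2 - 7*q - 8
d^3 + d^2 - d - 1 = (d - 1)*(d + 1)^2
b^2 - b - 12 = (b - 4)*(b + 3)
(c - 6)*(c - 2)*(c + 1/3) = c^3 - 23*c^2/3 + 28*c/3 + 4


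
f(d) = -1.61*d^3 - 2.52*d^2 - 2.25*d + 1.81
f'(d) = -4.83*d^2 - 5.04*d - 2.25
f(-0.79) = 2.81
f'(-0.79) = -1.28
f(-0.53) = 2.53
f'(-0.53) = -0.94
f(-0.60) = 2.60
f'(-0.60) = -0.96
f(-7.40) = 532.88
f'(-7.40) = -229.44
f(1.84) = -20.89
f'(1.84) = -27.88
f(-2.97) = 28.44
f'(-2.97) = -29.89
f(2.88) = -64.03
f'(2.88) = -56.83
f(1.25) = -8.08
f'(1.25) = -16.10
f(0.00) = 1.81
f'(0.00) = -2.25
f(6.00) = -450.17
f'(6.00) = -206.37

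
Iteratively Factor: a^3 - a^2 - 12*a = (a - 4)*(a^2 + 3*a) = a*(a - 4)*(a + 3)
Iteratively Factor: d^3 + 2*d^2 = (d)*(d^2 + 2*d) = d*(d + 2)*(d)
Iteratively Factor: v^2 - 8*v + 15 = (v - 5)*(v - 3)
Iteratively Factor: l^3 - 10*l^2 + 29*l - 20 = (l - 4)*(l^2 - 6*l + 5) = (l - 5)*(l - 4)*(l - 1)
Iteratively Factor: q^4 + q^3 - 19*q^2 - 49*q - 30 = (q - 5)*(q^3 + 6*q^2 + 11*q + 6) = (q - 5)*(q + 3)*(q^2 + 3*q + 2) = (q - 5)*(q + 1)*(q + 3)*(q + 2)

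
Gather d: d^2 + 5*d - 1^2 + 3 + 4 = d^2 + 5*d + 6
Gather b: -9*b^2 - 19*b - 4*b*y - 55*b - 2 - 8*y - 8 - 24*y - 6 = -9*b^2 + b*(-4*y - 74) - 32*y - 16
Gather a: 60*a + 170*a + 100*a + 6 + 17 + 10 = 330*a + 33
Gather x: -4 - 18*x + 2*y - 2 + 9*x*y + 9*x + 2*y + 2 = x*(9*y - 9) + 4*y - 4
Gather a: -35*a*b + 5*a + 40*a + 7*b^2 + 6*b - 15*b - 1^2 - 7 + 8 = a*(45 - 35*b) + 7*b^2 - 9*b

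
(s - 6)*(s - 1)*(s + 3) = s^3 - 4*s^2 - 15*s + 18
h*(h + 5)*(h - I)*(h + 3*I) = h^4 + 5*h^3 + 2*I*h^3 + 3*h^2 + 10*I*h^2 + 15*h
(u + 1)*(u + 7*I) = u^2 + u + 7*I*u + 7*I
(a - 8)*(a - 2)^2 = a^3 - 12*a^2 + 36*a - 32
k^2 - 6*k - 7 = (k - 7)*(k + 1)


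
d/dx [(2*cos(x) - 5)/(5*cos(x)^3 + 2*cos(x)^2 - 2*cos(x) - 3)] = 16*(-20*sin(x)^2*cos(x) + 71*sin(x)^2 - 55)*sin(x)/(-8*sin(x)^2 + 7*cos(x) + 5*cos(3*x) - 4)^2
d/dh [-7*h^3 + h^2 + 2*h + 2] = -21*h^2 + 2*h + 2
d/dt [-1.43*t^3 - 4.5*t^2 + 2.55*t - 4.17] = -4.29*t^2 - 9.0*t + 2.55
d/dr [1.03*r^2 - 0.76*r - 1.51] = 2.06*r - 0.76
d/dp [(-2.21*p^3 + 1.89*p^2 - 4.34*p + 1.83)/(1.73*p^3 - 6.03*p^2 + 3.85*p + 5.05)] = (10.0566*p^4 - 2.00060000000001*p^3 - 61.8729*p^2 + 41.1588*p - 28.9625)/(2.9929*p^6 - 20.8638*p^5 + 49.6819*p^4 - 28.958*p^3 - 46.0805*p^2 + 38.885*p + 25.5025)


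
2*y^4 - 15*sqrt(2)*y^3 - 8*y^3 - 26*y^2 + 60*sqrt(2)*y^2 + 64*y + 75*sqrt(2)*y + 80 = (y - 5)*(y - 8*sqrt(2))*(sqrt(2)*y + 1)*(sqrt(2)*y + sqrt(2))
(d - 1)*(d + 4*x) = d^2 + 4*d*x - d - 4*x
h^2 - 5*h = h*(h - 5)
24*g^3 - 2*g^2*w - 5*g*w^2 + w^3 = (-4*g + w)*(-3*g + w)*(2*g + w)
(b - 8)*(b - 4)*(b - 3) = b^3 - 15*b^2 + 68*b - 96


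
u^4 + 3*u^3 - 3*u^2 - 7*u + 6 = (u - 1)^2*(u + 2)*(u + 3)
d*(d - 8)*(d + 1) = d^3 - 7*d^2 - 8*d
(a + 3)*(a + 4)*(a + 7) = a^3 + 14*a^2 + 61*a + 84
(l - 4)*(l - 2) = l^2 - 6*l + 8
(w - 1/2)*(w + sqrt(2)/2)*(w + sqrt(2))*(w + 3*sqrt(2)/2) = w^4 - w^3/2 + 3*sqrt(2)*w^3 - 3*sqrt(2)*w^2/2 + 11*w^2/2 - 11*w/4 + 3*sqrt(2)*w/2 - 3*sqrt(2)/4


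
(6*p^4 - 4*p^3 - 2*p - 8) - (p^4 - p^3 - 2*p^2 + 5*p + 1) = 5*p^4 - 3*p^3 + 2*p^2 - 7*p - 9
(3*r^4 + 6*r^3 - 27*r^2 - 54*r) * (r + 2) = 3*r^5 + 12*r^4 - 15*r^3 - 108*r^2 - 108*r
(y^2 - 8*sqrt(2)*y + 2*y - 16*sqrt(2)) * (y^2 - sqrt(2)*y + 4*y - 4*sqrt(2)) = y^4 - 9*sqrt(2)*y^3 + 6*y^3 - 54*sqrt(2)*y^2 + 24*y^2 - 72*sqrt(2)*y + 96*y + 128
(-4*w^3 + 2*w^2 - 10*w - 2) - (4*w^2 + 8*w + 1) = -4*w^3 - 2*w^2 - 18*w - 3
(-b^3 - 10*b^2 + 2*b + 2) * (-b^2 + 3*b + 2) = b^5 + 7*b^4 - 34*b^3 - 16*b^2 + 10*b + 4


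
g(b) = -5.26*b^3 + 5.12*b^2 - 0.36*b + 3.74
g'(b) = -15.78*b^2 + 10.24*b - 0.36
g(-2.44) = 111.51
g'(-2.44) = -119.29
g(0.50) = 4.18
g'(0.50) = 0.82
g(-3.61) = 319.23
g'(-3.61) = -242.97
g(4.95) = -510.56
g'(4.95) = -336.32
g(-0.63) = 7.31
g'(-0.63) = -13.07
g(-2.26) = 91.42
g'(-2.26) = -104.10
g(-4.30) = 518.16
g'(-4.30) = -336.16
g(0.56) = 4.22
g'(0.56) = 0.43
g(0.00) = 3.74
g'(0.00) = -0.36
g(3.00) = -93.28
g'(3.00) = -111.66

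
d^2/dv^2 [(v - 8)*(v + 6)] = 2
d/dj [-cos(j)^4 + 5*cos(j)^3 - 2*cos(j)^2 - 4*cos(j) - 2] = (4*cos(j)^3 - 15*cos(j)^2 + 4*cos(j) + 4)*sin(j)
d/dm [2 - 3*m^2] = -6*m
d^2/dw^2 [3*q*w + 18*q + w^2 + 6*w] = 2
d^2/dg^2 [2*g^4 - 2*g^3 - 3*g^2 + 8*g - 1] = 24*g^2 - 12*g - 6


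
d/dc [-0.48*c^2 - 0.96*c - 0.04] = -0.96*c - 0.96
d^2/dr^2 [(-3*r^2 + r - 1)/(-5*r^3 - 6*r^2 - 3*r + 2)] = 6*(25*r^6 - 25*r^5 - 25*r^4 + 125*r^3 + 67*r^2 + 16*r + 9)/(125*r^9 + 450*r^8 + 765*r^7 + 606*r^6 + 99*r^5 - 234*r^4 - 129*r^3 + 18*r^2 + 36*r - 8)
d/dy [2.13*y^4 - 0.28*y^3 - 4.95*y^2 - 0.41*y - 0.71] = 8.52*y^3 - 0.84*y^2 - 9.9*y - 0.41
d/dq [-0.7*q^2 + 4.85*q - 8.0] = 4.85 - 1.4*q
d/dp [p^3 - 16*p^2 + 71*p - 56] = 3*p^2 - 32*p + 71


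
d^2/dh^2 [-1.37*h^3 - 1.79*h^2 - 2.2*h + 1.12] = -8.22*h - 3.58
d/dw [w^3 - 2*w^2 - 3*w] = 3*w^2 - 4*w - 3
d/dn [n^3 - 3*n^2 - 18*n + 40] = 3*n^2 - 6*n - 18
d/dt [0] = 0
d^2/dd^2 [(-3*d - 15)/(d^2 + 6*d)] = 6*(d*(d + 6)*(3*d + 11) - 4*(d + 3)^2*(d + 5))/(d^3*(d + 6)^3)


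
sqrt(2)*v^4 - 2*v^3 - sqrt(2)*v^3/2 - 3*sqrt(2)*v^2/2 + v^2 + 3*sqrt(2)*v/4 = v*(v - 1/2)*(v - 3*sqrt(2)/2)*(sqrt(2)*v + 1)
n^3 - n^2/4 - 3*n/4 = n*(n - 1)*(n + 3/4)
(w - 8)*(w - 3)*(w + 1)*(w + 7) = w^4 - 3*w^3 - 57*w^2 + 115*w + 168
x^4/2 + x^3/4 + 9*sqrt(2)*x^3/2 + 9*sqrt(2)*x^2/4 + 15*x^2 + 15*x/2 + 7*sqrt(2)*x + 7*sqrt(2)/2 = (x/2 + sqrt(2)/2)*(x + 1/2)*(x + sqrt(2))*(x + 7*sqrt(2))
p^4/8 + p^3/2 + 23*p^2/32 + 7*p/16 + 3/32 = (p/4 + 1/4)*(p/2 + 1/4)*(p + 1)*(p + 3/2)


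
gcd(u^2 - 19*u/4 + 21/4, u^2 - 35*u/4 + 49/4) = u - 7/4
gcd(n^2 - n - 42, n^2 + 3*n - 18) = n + 6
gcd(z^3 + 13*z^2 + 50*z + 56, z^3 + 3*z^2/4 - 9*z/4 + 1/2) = z + 2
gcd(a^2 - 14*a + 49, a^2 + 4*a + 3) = 1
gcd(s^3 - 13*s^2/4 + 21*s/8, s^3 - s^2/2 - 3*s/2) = s^2 - 3*s/2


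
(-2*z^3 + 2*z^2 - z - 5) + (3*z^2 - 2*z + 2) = -2*z^3 + 5*z^2 - 3*z - 3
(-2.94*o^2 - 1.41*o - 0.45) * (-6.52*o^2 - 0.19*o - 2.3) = 19.1688*o^4 + 9.7518*o^3 + 9.9639*o^2 + 3.3285*o + 1.035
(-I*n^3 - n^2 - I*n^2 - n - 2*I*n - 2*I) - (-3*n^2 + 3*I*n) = -I*n^3 + 2*n^2 - I*n^2 - n - 5*I*n - 2*I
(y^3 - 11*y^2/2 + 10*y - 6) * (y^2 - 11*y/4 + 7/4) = y^5 - 33*y^4/4 + 215*y^3/8 - 345*y^2/8 + 34*y - 21/2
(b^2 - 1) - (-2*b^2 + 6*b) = 3*b^2 - 6*b - 1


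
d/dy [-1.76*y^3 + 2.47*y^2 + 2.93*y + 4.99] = -5.28*y^2 + 4.94*y + 2.93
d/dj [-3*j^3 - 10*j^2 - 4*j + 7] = -9*j^2 - 20*j - 4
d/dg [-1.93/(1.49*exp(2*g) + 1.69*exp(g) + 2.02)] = (5.7514*exp(g) + 3.2617)*exp(g)/(1.49*exp(2*g) + 1.69*exp(g) + 2.02)^2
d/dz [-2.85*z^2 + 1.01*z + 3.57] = 1.01 - 5.7*z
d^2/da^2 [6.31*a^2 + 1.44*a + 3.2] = 12.6200000000000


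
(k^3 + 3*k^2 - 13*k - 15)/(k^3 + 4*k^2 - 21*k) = (k^2 + 6*k + 5)/(k*(k + 7))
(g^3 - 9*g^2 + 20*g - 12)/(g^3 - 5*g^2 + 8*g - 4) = (g - 6)/(g - 2)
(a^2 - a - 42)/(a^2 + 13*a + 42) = (a - 7)/(a + 7)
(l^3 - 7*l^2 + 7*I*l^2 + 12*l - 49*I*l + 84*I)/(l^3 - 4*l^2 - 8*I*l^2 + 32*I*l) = (l^2 + l*(-3 + 7*I) - 21*I)/(l*(l - 8*I))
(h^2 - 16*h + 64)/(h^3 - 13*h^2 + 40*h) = (h - 8)/(h*(h - 5))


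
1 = 1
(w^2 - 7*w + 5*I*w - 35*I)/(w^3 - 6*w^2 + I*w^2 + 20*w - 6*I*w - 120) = (w - 7)/(w^2 + w*(-6 - 4*I) + 24*I)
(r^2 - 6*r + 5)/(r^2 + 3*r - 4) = (r - 5)/(r + 4)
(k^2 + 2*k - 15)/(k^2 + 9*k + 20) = (k - 3)/(k + 4)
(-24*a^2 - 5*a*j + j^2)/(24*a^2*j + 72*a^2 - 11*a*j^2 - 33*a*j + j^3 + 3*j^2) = (-3*a - j)/(3*a*j + 9*a - j^2 - 3*j)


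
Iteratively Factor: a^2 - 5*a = (a)*(a - 5)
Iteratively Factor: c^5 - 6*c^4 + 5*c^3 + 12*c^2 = (c - 4)*(c^4 - 2*c^3 - 3*c^2) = (c - 4)*(c + 1)*(c^3 - 3*c^2) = c*(c - 4)*(c + 1)*(c^2 - 3*c) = c*(c - 4)*(c - 3)*(c + 1)*(c)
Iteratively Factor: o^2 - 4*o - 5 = (o + 1)*(o - 5)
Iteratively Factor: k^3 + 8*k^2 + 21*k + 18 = (k + 3)*(k^2 + 5*k + 6) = (k + 3)^2*(k + 2)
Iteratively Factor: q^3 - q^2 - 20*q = (q + 4)*(q^2 - 5*q) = (q - 5)*(q + 4)*(q)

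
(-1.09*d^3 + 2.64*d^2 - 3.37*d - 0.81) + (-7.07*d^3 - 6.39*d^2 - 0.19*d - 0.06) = -8.16*d^3 - 3.75*d^2 - 3.56*d - 0.87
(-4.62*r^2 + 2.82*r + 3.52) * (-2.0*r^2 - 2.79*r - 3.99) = 9.24*r^4 + 7.2498*r^3 + 3.526*r^2 - 21.0726*r - 14.0448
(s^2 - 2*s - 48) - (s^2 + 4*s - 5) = -6*s - 43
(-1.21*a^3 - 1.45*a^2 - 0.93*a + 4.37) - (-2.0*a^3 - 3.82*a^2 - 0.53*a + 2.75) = 0.79*a^3 + 2.37*a^2 - 0.4*a + 1.62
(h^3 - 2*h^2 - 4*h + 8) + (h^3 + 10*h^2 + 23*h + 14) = 2*h^3 + 8*h^2 + 19*h + 22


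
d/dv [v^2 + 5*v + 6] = 2*v + 5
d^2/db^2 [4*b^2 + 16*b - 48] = 8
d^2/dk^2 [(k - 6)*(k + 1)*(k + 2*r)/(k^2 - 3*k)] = 8*(-k^3*r - 3*k^3 - 9*k^2*r + 27*k*r - 27*r)/(k^3*(k^3 - 9*k^2 + 27*k - 27))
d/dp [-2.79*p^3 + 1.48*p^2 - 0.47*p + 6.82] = -8.37*p^2 + 2.96*p - 0.47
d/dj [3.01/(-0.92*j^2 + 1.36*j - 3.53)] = (5.5384*j - 4.0936)/(0.92*j^2 - 1.36*j + 3.53)^2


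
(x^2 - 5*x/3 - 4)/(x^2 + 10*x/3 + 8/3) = (x - 3)/(x + 2)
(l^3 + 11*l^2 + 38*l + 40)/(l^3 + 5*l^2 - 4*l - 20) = (l + 4)/(l - 2)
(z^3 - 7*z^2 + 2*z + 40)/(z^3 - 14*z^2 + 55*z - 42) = (z^3 - 7*z^2 + 2*z + 40)/(z^3 - 14*z^2 + 55*z - 42)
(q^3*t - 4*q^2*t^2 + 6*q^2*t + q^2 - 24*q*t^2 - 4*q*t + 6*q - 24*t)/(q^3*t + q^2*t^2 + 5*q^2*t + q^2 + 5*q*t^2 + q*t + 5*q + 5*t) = (q^2 - 4*q*t + 6*q - 24*t)/(q^2 + q*t + 5*q + 5*t)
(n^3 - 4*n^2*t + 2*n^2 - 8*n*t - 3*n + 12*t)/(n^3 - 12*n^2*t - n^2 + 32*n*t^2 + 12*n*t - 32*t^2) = (-n - 3)/(-n + 8*t)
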